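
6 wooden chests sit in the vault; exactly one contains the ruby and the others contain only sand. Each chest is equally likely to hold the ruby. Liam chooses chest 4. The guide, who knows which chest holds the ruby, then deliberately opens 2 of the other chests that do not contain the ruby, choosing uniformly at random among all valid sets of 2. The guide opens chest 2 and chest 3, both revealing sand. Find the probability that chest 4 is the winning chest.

Consider each possible location of the ruby in turn.
If it is in any of chests 1, 5, and 6 (prior 1/6 each): the guide has 6 equally likely choices, so probability 1/6; weight (1/6)·(1/6) = 1/36 each.
If it is in either of chests 2 and 3 (prior 1/6 each): that chest was opened and seen not to hold the prize — ruled out; weight (1/6)·0 = 0 each.
If it is in chest 4 (prior 1/6): the guide has 10 equally likely choices, so probability 1/10; weight (1/6)·(1/10) = 1/60.
The weights sum to 1/10.
So P(the ruby in chest 4 | the guide opened chest 2 and chest 3) = (1/60) / (1/10) = 1/6.

1/6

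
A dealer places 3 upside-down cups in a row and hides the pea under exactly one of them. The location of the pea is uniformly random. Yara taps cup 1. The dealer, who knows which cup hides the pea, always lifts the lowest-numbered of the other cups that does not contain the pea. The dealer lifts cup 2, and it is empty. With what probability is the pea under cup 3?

1/2

Consider each possible location of the pea in turn.
If it is under either of cups 1 and 3 (prior 1/3 each): cup 2 is the lowest-numbered option available, probability 1; weight (1/3)·1 = 1/3 each.
If it is under cup 2 (prior 1/3): the dealer opened cup 2, so this case is ruled out; weight (1/3)·0 = 0.
The weights sum to 2/3.
So P(the pea under cup 3 | the dealer opened cup 2) = (1/3) / (2/3) = 1/2.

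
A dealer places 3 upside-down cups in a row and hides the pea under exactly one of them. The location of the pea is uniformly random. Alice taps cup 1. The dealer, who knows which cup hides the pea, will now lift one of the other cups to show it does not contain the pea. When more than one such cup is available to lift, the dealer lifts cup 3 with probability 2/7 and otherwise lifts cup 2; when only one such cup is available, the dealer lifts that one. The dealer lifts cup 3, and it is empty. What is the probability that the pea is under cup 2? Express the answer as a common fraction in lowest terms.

Consider each possible location of the pea in turn.
If it is under cup 1 (prior 1/3): cup 3 is available, opened with probability 2/7; weight (1/3)·(2/7) = 2/21.
If it is under cup 2 (prior 1/3): only cup 3 is available, probability 1; weight (1/3)·1 = 1/3.
If it is under cup 3 (prior 1/3): the dealer opened cup 3, so this case is ruled out; weight (1/3)·0 = 0.
The weights sum to 3/7.
So P(the pea under cup 2 | the dealer opened cup 3) = (1/3) / (3/7) = 7/9.

7/9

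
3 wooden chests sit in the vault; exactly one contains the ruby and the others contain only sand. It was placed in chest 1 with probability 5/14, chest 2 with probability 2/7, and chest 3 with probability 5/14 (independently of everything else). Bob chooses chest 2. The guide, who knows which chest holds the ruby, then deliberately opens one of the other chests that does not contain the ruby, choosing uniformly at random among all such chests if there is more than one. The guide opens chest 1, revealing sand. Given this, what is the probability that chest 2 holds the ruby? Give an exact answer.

2/7

Apply Bayes' rule, conditioning on where the ruby actually is.
If it is in chest 1 (prior 5/14): the guide opened chest 1, so this case is ruled out; weight (5/14)·0 = 0.
If it is in chest 2 (prior 2/7): the guide has 2 equally likely choices, so probability 1/2; weight (2/7)·(1/2) = 1/7.
If it is in chest 3 (prior 5/14): the guide has no choice, probability 1; weight (5/14)·1 = 5/14.
The weights sum to 1/2.
So P(the ruby in chest 2 | the guide opened chest 1) = (1/7) / (1/2) = 2/7.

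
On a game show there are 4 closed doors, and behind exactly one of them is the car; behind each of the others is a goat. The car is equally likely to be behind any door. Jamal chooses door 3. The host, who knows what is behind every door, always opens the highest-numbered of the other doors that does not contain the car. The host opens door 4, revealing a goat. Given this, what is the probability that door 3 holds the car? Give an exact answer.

Consider each possible location of the car in turn.
If it is behind any of doors 1, 2, and 3 (prior 1/4 each): door 4 is the highest-numbered option available, probability 1; weight (1/4)·1 = 1/4 each.
If it is behind door 4 (prior 1/4): the host opened door 4, so this case is ruled out; weight (1/4)·0 = 0.
The weights sum to 3/4.
So P(the car behind door 3 | the host opened door 4) = (1/4) / (3/4) = 1/3.

1/3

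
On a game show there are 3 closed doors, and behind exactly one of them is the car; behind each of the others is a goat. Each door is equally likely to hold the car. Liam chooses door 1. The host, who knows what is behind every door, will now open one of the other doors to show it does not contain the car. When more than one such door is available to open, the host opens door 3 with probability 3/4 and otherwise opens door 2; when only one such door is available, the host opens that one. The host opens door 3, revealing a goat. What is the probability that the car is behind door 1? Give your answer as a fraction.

3/7

Consider each possible location of the car in turn.
If it is behind door 1 (prior 1/3): door 3 is available, opened with probability 3/4; weight (1/3)·(3/4) = 1/4.
If it is behind door 2 (prior 1/3): only door 3 is available, probability 1; weight (1/3)·1 = 1/3.
If it is behind door 3 (prior 1/3): the host opened door 3, so this case is ruled out; weight (1/3)·0 = 0.
The weights sum to 7/12.
So P(the car behind door 1 | the host opened door 3) = (1/4) / (7/12) = 3/7.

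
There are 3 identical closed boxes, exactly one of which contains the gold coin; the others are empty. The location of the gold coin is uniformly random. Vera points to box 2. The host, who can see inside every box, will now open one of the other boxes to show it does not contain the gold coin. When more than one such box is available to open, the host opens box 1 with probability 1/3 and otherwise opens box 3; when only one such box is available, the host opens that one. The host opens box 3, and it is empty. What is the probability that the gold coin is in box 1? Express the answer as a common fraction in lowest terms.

Consider each possible location of the gold coin in turn.
If it is in box 1 (prior 1/3): only box 3 is available, probability 1; weight (1/3)·1 = 1/3.
If it is in box 2 (prior 1/3): box 1 is available but not opened, probability 2/3; weight (1/3)·(2/3) = 2/9.
If it is in box 3 (prior 1/3): the host opened box 3, so this case is ruled out; weight (1/3)·0 = 0.
The weights sum to 5/9.
So P(the gold coin in box 1 | the host opened box 3) = (1/3) / (5/9) = 3/5.

3/5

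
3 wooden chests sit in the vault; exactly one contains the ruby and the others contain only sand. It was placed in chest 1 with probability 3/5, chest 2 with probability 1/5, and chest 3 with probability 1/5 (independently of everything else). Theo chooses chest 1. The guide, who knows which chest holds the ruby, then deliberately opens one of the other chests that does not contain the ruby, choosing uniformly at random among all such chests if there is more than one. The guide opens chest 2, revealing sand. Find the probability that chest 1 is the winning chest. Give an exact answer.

Apply Bayes' rule, conditioning on where the ruby actually is.
If it is in chest 1 (prior 3/5): the guide has 2 equally likely choices, so probability 1/2; weight (3/5)·(1/2) = 3/10.
If it is in chest 2 (prior 1/5): the guide opened chest 2, so this case is ruled out; weight (1/5)·0 = 0.
If it is in chest 3 (prior 1/5): the guide has no choice, probability 1; weight (1/5)·1 = 1/5.
The weights sum to 1/2.
So P(the ruby in chest 1 | the guide opened chest 2) = (3/10) / (1/2) = 3/5.

3/5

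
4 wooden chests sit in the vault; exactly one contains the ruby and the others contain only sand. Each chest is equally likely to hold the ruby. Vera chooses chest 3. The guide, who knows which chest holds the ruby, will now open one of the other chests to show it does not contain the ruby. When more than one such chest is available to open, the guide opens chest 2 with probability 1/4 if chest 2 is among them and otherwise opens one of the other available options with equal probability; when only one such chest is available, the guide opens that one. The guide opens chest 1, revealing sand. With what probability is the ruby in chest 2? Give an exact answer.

4/13

Consider each possible location of the ruby in turn.
If it is in chest 1 (prior 1/4): the guide opened chest 1, so this case is ruled out; weight (1/4)·0 = 0.
If it is in chest 2 (prior 1/4): chest 2 holds the prize so is unavailable; the guide chooses uniformly among the 2 others, probability 1/2; weight (1/4)·(1/2) = 1/8.
If it is in chest 3 (prior 1/4): chest 2 is available but not opened; chest 1 gets probability (1 − 1/4)/2 = 3/8; weight (1/4)·(3/8) = 3/32.
If it is in chest 4 (prior 1/4): chest 2 is available but not opened, probability 3/4; weight (1/4)·(3/4) = 3/16.
The weights sum to 13/32.
So P(the ruby in chest 2 | the guide opened chest 1) = (1/8) / (13/32) = 4/13.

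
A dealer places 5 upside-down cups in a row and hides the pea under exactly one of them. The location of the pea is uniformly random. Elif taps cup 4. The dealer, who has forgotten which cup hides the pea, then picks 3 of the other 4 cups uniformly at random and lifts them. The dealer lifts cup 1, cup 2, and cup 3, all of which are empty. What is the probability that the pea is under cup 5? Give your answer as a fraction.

Because the dealer chose which cups to lift without knowing where the pea is, the choice is independent of the prize location. Learning that none of the 3 opened cups holds the pea simply rules out those 3 locations and leaves the remaining 2 cups still equally likely by symmetry.
So P(the pea under cup 5) = 1/2.

1/2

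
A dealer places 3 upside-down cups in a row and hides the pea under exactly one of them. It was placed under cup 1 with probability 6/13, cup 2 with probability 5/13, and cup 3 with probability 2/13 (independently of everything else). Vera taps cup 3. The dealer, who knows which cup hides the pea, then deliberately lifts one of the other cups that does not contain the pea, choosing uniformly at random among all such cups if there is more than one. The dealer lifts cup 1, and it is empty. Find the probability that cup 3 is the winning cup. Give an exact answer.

1/6

Apply Bayes' rule, conditioning on where the pea actually is.
If it is under cup 1 (prior 6/13): the dealer opened cup 1, so this case is ruled out; weight (6/13)·0 = 0.
If it is under cup 2 (prior 5/13): the dealer has no choice, probability 1; weight (5/13)·1 = 5/13.
If it is under cup 3 (prior 2/13): the dealer has 2 equally likely choices, so probability 1/2; weight (2/13)·(1/2) = 1/13.
The weights sum to 6/13.
So P(the pea under cup 3 | the dealer opened cup 1) = (1/13) / (6/13) = 1/6.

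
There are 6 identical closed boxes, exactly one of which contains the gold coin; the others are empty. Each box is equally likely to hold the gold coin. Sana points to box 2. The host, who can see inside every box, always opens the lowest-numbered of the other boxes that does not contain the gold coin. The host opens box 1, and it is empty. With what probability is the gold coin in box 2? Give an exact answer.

Condition on the true location of the gold coin.
If it is in box 1 (prior 1/6): the host opened box 1, so this case is ruled out; weight (1/6)·0 = 0.
If it is in any of boxes 2, 3, 4, 5, and 6 (prior 1/6 each): box 1 is the lowest-numbered option available, probability 1; weight (1/6)·1 = 1/6 each.
The weights sum to 5/6.
So P(the gold coin in box 2 | the host opened box 1) = (1/6) / (5/6) = 1/5.

1/5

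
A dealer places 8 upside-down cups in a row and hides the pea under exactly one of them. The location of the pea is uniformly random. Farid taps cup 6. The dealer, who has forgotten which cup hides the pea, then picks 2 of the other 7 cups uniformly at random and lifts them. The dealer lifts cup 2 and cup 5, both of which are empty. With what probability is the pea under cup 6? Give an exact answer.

1/6

Because the dealer chose which cups to lift without knowing where the pea is, the choice is independent of the prize location. Learning that none of the 2 opened cups holds the pea simply rules out those 2 locations and leaves the remaining 6 cups still equally likely by symmetry.
So P(the pea under cup 6) = 1/6.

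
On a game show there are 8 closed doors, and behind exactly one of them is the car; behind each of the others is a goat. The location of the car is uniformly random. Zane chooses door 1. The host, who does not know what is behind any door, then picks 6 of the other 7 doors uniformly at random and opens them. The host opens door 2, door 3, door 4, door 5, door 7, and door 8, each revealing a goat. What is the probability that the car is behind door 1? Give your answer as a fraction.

Because the host chose which doors to open without knowing where the car is, the choice is independent of the prize location. Learning that none of the 6 opened doors holds the car simply rules out those 6 locations and leaves the remaining 2 doors still equally likely by symmetry.
So P(the car behind door 1) = 1/2.

1/2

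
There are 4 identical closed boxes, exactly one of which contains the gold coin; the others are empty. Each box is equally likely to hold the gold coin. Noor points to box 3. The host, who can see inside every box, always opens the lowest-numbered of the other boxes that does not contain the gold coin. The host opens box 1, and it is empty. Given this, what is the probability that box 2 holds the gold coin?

1/3

Condition on the true location of the gold coin.
If it is in box 1 (prior 1/4): the host opened box 1, so this case is ruled out; weight (1/4)·0 = 0.
If it is in any of boxes 2, 3, and 4 (prior 1/4 each): box 1 is the lowest-numbered option available, probability 1; weight (1/4)·1 = 1/4 each.
The weights sum to 3/4.
So P(the gold coin in box 2 | the host opened box 1) = (1/4) / (3/4) = 1/3.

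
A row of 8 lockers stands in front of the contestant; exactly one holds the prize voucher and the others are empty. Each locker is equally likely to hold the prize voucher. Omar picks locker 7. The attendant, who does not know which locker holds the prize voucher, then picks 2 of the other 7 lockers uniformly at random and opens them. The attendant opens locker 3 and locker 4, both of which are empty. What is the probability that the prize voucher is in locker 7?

Condition on the true location of the prize voucher.
If it is in any of lockers 1, 2, 5, 6, 7, and 8 (prior 1/8 each): the attendant picks exactly this set with probability 1/21 regardless, and none is the prize; weight (1/8)·(1/21) = 1/168 each.
If it is in either of lockers 3 and 4 (prior 1/8 each): that locker was opened and seen not to hold the prize — ruled out; weight (1/8)·0 = 0 each.
The weights sum to 1/28.
So P(the prize voucher in locker 7 | the attendant opened locker 3 and locker 4) = (1/168) / (1/28) = 1/6.

1/6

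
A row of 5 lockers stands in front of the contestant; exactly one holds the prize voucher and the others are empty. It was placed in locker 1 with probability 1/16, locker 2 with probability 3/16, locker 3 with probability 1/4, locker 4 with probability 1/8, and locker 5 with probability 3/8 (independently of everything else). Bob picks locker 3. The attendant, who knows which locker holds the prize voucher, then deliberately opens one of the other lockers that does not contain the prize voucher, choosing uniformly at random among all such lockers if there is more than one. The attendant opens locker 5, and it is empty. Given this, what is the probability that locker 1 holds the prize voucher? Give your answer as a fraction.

Apply Bayes' rule, conditioning on where the prize voucher actually is.
If it is in locker 1 (prior 1/16): the attendant has 3 equally likely choices, so probability 1/3; weight (1/16)·(1/3) = 1/48.
If it is in locker 2 (prior 3/16): the attendant has 3 equally likely choices, so probability 1/3; weight (3/16)·(1/3) = 1/16.
If it is in locker 3 (prior 1/4): the attendant has 4 equally likely choices, so probability 1/4; weight (1/4)·(1/4) = 1/16.
If it is in locker 4 (prior 1/8): the attendant has 3 equally likely choices, so probability 1/3; weight (1/8)·(1/3) = 1/24.
If it is in locker 5 (prior 3/8): the attendant opened locker 5, so this case is ruled out; weight (3/8)·0 = 0.
The weights sum to 3/16.
So P(the prize voucher in locker 1 | the attendant opened locker 5) = (1/48) / (3/16) = 1/9.

1/9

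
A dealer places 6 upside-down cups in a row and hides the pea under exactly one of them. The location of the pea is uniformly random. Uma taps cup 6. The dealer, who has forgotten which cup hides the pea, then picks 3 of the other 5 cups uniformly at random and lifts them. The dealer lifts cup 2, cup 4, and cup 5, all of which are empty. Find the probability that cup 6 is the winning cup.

Apply Bayes' rule, conditioning on where the pea actually is.
If it is under any of cups 1, 3, and 6 (prior 1/6 each): the dealer picks exactly this set with probability 1/10 regardless, and none is the prize; weight (1/6)·(1/10) = 1/60 each.
If it is under any of cups 2, 4, and 5 (prior 1/6 each): that cup was opened and seen not to hold the prize — ruled out; weight (1/6)·0 = 0 each.
The weights sum to 1/20.
So P(the pea under cup 6 | the dealer opened cup 2, cup 4, and cup 5) = (1/60) / (1/20) = 1/3.

1/3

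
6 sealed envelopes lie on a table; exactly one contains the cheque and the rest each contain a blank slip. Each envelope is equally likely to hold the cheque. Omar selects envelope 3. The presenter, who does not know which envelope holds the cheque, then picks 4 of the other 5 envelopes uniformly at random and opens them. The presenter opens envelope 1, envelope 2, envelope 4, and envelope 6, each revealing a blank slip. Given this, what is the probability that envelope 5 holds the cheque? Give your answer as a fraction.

1/2

Condition on the true location of the cheque.
If it is in any of envelopes 1, 2, 4, and 6 (prior 1/6 each): that envelope was opened and seen not to hold the prize — ruled out; weight (1/6)·0 = 0 each.
If it is in either of envelopes 3 and 5 (prior 1/6 each): the presenter picks exactly this set with probability 1/5 regardless, and none is the prize; weight (1/6)·(1/5) = 1/30 each.
The weights sum to 1/15.
So P(the cheque in envelope 5 | the presenter opened envelope 1, envelope 2, envelope 4, and envelope 6) = (1/30) / (1/15) = 1/2.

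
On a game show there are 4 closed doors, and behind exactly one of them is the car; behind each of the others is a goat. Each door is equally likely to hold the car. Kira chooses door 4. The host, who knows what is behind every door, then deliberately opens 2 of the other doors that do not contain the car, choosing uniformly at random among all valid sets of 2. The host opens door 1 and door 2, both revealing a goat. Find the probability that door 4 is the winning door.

1/4

Consider each possible location of the car in turn.
If it is behind either of doors 1 and 2 (prior 1/4 each): that door was opened and seen not to hold the prize — ruled out; weight (1/4)·0 = 0 each.
If it is behind door 3 (prior 1/4): the host has no choice, probability 1; weight (1/4)·1 = 1/4.
If it is behind door 4 (prior 1/4): the host has 3 equally likely choices, so probability 1/3; weight (1/4)·(1/3) = 1/12.
The weights sum to 1/3.
So P(the car behind door 4 | the host opened door 1 and door 2) = (1/12) / (1/3) = 1/4.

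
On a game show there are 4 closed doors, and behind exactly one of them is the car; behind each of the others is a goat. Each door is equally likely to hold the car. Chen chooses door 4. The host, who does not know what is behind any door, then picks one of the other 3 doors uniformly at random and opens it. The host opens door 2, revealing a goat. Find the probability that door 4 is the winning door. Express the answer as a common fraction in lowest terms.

Because the host chose which door to open without knowing where the car is, the choice is independent of the prize location. Learning that door 2 does not hold the car simply rules out that one location and leaves the remaining 3 doors still equally likely by symmetry.
So P(the car behind door 4) = 1/3.

1/3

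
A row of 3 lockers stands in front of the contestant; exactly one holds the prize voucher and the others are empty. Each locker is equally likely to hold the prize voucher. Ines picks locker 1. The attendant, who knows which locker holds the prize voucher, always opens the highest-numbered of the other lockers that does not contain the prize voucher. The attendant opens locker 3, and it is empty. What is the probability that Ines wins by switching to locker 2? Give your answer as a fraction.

1/2

Apply Bayes' rule, conditioning on where the prize voucher actually is.
If it is in either of lockers 1 and 2 (prior 1/3 each): locker 3 is the highest-numbered option available, probability 1; weight (1/3)·1 = 1/3 each.
If it is in locker 3 (prior 1/3): the attendant opened locker 3, so this case is ruled out; weight (1/3)·0 = 0.
The weights sum to 2/3.
So P(the prize voucher in locker 2 | the attendant opened locker 3) = (1/3) / (2/3) = 1/2.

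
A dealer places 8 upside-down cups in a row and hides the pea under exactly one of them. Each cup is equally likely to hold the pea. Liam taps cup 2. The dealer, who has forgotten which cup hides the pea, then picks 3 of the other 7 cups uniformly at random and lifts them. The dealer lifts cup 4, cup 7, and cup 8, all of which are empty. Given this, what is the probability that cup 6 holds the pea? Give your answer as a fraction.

Because the dealer chose which cups to lift without knowing where the pea is, the choice is independent of the prize location. Learning that none of the 3 opened cups holds the pea simply rules out those 3 locations and leaves the remaining 5 cups still equally likely by symmetry.
So P(the pea under cup 6) = 1/5.

1/5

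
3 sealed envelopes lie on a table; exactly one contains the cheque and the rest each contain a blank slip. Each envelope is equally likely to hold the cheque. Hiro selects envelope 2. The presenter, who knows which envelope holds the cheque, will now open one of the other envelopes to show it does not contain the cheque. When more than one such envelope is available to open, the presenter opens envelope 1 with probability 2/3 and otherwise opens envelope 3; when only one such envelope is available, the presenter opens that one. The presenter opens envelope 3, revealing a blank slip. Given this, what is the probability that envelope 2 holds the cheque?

1/4

Consider each possible location of the cheque in turn.
If it is in envelope 1 (prior 1/3): only envelope 3 is available, probability 1; weight (1/3)·1 = 1/3.
If it is in envelope 2 (prior 1/3): envelope 1 is available but not opened, probability 1/3; weight (1/3)·(1/3) = 1/9.
If it is in envelope 3 (prior 1/3): the presenter opened envelope 3, so this case is ruled out; weight (1/3)·0 = 0.
The weights sum to 4/9.
So P(the cheque in envelope 2 | the presenter opened envelope 3) = (1/9) / (4/9) = 1/4.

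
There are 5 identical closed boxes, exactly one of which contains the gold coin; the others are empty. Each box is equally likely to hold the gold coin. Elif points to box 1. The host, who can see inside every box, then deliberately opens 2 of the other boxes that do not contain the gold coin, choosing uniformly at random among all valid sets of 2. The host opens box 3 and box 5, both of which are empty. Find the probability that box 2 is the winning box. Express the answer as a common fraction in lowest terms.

2/5

Apply Bayes' rule, conditioning on where the gold coin actually is.
If it is in box 1 (prior 1/5): the host has 6 equally likely choices, so probability 1/6; weight (1/5)·(1/6) = 1/30.
If it is in either of boxes 2 and 4 (prior 1/5 each): the host has 3 equally likely choices, so probability 1/3; weight (1/5)·(1/3) = 1/15 each.
If it is in either of boxes 3 and 5 (prior 1/5 each): that box was opened and seen not to hold the prize — ruled out; weight (1/5)·0 = 0 each.
The weights sum to 1/6.
So P(the gold coin in box 2 | the host opened box 3 and box 5) = (1/15) / (1/6) = 2/5.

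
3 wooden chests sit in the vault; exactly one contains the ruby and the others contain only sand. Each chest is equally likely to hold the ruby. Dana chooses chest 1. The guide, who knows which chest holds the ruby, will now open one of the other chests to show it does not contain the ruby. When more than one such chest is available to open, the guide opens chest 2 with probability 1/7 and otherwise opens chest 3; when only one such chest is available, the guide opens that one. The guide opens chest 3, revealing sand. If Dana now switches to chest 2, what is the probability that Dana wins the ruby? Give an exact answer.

Condition on the true location of the ruby.
If it is in chest 1 (prior 1/3): chest 2 is available but not opened, probability 6/7; weight (1/3)·(6/7) = 2/7.
If it is in chest 2 (prior 1/3): only chest 3 is available, probability 1; weight (1/3)·1 = 1/3.
If it is in chest 3 (prior 1/3): the guide opened chest 3, so this case is ruled out; weight (1/3)·0 = 0.
The weights sum to 13/21.
So P(the ruby in chest 2 | the guide opened chest 3) = (1/3) / (13/21) = 7/13.

7/13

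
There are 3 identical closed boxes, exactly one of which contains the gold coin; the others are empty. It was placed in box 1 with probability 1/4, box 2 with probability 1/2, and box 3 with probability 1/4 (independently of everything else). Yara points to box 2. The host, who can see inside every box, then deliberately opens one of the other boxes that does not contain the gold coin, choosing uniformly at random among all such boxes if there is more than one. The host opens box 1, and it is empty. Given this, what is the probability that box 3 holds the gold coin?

1/2

Apply Bayes' rule, conditioning on where the gold coin actually is.
If it is in box 1 (prior 1/4): the host opened box 1, so this case is ruled out; weight (1/4)·0 = 0.
If it is in box 2 (prior 1/2): the host has 2 equally likely choices, so probability 1/2; weight (1/2)·(1/2) = 1/4.
If it is in box 3 (prior 1/4): the host has no choice, probability 1; weight (1/4)·1 = 1/4.
The weights sum to 1/2.
So P(the gold coin in box 3 | the host opened box 1) = (1/4) / (1/2) = 1/2.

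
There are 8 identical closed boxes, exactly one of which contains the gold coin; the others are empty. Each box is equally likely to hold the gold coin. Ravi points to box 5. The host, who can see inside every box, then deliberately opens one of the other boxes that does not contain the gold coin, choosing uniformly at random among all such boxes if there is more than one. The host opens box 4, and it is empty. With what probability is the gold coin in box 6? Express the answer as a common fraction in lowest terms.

7/48

Apply Bayes' rule, conditioning on where the gold coin actually is.
If it is in any of boxes 1, 2, 3, 6, 7, and 8 (prior 1/8 each): the host has 6 equally likely choices, so probability 1/6; weight (1/8)·(1/6) = 1/48 each.
If it is in box 4 (prior 1/8): the host opened box 4, so this case is ruled out; weight (1/8)·0 = 0.
If it is in box 5 (prior 1/8): the host has 7 equally likely choices, so probability 1/7; weight (1/8)·(1/7) = 1/56.
The weights sum to 1/7.
So P(the gold coin in box 6 | the host opened box 4) = (1/48) / (1/7) = 7/48.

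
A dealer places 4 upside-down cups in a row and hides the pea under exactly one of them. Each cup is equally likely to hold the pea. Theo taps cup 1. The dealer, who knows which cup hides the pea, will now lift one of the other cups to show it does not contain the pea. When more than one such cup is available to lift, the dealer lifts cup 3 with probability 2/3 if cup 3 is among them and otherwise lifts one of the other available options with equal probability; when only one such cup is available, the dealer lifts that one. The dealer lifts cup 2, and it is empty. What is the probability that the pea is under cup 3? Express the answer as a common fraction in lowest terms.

1/2

Condition on the true location of the pea.
If it is under cup 1 (prior 1/4): cup 3 is available but not opened; cup 2 gets probability (1 − 2/3)/2 = 1/6; weight (1/4)·(1/6) = 1/24.
If it is under cup 2 (prior 1/4): the dealer opened cup 2, so this case is ruled out; weight (1/4)·0 = 0.
If it is under cup 3 (prior 1/4): cup 3 holds the prize so is unavailable; the dealer chooses uniformly among the 2 others, probability 1/2; weight (1/4)·(1/2) = 1/8.
If it is under cup 4 (prior 1/4): cup 3 is available but not opened, probability 1/3; weight (1/4)·(1/3) = 1/12.
The weights sum to 1/4.
So P(the pea under cup 3 | the dealer opened cup 2) = (1/8) / (1/4) = 1/2.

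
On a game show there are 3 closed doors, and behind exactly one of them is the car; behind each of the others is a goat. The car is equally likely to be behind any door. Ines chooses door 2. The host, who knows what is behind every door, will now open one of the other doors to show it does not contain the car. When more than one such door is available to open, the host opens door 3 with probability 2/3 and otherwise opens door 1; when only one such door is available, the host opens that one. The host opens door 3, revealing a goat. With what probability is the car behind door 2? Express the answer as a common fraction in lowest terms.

2/5

Condition on the true location of the car.
If it is behind door 1 (prior 1/3): only door 3 is available, probability 1; weight (1/3)·1 = 1/3.
If it is behind door 2 (prior 1/3): door 3 is available, opened with probability 2/3; weight (1/3)·(2/3) = 2/9.
If it is behind door 3 (prior 1/3): the host opened door 3, so this case is ruled out; weight (1/3)·0 = 0.
The weights sum to 5/9.
So P(the car behind door 2 | the host opened door 3) = (2/9) / (5/9) = 2/5.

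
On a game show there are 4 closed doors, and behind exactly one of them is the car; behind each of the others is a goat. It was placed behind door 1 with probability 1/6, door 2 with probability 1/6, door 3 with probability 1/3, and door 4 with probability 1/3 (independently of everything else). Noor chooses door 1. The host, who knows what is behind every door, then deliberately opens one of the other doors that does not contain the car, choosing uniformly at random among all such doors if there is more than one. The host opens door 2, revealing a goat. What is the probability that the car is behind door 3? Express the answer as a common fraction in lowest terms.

3/7

Condition on the true location of the car.
If it is behind door 1 (prior 1/6): the host has 3 equally likely choices, so probability 1/3; weight (1/6)·(1/3) = 1/18.
If it is behind door 2 (prior 1/6): the host opened door 2, so this case is ruled out; weight (1/6)·0 = 0.
If it is behind either of doors 3 and 4 (prior 1/3 each): the host has 2 equally likely choices, so probability 1/2; weight (1/3)·(1/2) = 1/6 each.
The weights sum to 7/18.
So P(the car behind door 3 | the host opened door 2) = (1/6) / (7/18) = 3/7.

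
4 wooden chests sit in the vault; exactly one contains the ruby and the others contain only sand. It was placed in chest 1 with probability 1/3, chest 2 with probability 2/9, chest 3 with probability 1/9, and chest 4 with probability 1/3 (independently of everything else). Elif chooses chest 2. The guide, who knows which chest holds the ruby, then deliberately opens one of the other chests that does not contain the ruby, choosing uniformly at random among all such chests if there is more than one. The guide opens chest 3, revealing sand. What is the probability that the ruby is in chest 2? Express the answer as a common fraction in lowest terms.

2/11

Condition on the true location of the ruby.
If it is in either of chests 1 and 4 (prior 1/3 each): the guide has 2 equally likely choices, so probability 1/2; weight (1/3)·(1/2) = 1/6 each.
If it is in chest 2 (prior 2/9): the guide has 3 equally likely choices, so probability 1/3; weight (2/9)·(1/3) = 2/27.
If it is in chest 3 (prior 1/9): the guide opened chest 3, so this case is ruled out; weight (1/9)·0 = 0.
The weights sum to 11/27.
So P(the ruby in chest 2 | the guide opened chest 3) = (2/27) / (11/27) = 2/11.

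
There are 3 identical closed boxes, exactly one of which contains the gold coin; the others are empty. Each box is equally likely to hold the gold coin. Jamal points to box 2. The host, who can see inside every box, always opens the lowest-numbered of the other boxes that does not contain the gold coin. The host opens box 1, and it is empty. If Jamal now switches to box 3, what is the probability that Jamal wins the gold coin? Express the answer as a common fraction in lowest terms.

Apply Bayes' rule, conditioning on where the gold coin actually is.
If it is in box 1 (prior 1/3): the host opened box 1, so this case is ruled out; weight (1/3)·0 = 0.
If it is in either of boxes 2 and 3 (prior 1/3 each): box 1 is the lowest-numbered option available, probability 1; weight (1/3)·1 = 1/3 each.
The weights sum to 2/3.
So P(the gold coin in box 3 | the host opened box 1) = (1/3) / (2/3) = 1/2.

1/2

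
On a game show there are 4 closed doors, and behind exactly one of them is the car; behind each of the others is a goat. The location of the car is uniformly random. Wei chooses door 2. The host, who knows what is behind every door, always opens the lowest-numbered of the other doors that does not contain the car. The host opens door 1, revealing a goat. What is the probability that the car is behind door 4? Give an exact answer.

Condition on the true location of the car.
If it is behind door 1 (prior 1/4): the host opened door 1, so this case is ruled out; weight (1/4)·0 = 0.
If it is behind any of doors 2, 3, and 4 (prior 1/4 each): door 1 is the lowest-numbered option available, probability 1; weight (1/4)·1 = 1/4 each.
The weights sum to 3/4.
So P(the car behind door 4 | the host opened door 1) = (1/4) / (3/4) = 1/3.

1/3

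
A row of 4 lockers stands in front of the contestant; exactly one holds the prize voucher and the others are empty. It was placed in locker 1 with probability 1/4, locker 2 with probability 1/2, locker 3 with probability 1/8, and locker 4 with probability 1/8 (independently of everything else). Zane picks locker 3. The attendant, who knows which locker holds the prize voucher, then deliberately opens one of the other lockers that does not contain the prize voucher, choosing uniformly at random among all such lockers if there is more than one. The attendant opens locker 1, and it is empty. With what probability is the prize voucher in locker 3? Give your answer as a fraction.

2/17

Consider each possible location of the prize voucher in turn.
If it is in locker 1 (prior 1/4): the attendant opened locker 1, so this case is ruled out; weight (1/4)·0 = 0.
If it is in locker 2 (prior 1/2): the attendant has 2 equally likely choices, so probability 1/2; weight (1/2)·(1/2) = 1/4.
If it is in locker 3 (prior 1/8): the attendant has 3 equally likely choices, so probability 1/3; weight (1/8)·(1/3) = 1/24.
If it is in locker 4 (prior 1/8): the attendant has 2 equally likely choices, so probability 1/2; weight (1/8)·(1/2) = 1/16.
The weights sum to 17/48.
So P(the prize voucher in locker 3 | the attendant opened locker 1) = (1/24) / (17/48) = 2/17.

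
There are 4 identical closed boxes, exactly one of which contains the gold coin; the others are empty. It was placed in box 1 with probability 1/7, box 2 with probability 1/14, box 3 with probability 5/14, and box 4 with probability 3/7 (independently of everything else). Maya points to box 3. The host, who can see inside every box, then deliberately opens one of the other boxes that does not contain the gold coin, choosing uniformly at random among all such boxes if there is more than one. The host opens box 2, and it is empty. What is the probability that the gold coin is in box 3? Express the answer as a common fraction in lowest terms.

5/17

Consider each possible location of the gold coin in turn.
If it is in box 1 (prior 1/7): the host has 2 equally likely choices, so probability 1/2; weight (1/7)·(1/2) = 1/14.
If it is in box 2 (prior 1/14): the host opened box 2, so this case is ruled out; weight (1/14)·0 = 0.
If it is in box 3 (prior 5/14): the host has 3 equally likely choices, so probability 1/3; weight (5/14)·(1/3) = 5/42.
If it is in box 4 (prior 3/7): the host has 2 equally likely choices, so probability 1/2; weight (3/7)·(1/2) = 3/14.
The weights sum to 17/42.
So P(the gold coin in box 3 | the host opened box 2) = (5/42) / (17/42) = 5/17.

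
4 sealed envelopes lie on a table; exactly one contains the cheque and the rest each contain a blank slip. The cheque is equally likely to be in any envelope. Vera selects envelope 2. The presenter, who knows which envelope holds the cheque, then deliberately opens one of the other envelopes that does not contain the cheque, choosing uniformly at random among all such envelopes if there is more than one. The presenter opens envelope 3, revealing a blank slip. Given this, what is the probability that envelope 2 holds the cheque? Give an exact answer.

Consider each possible location of the cheque in turn.
If it is in either of envelopes 1 and 4 (prior 1/4 each): the presenter has 2 equally likely choices, so probability 1/2; weight (1/4)·(1/2) = 1/8 each.
If it is in envelope 2 (prior 1/4): the presenter has 3 equally likely choices, so probability 1/3; weight (1/4)·(1/3) = 1/12.
If it is in envelope 3 (prior 1/4): the presenter opened envelope 3, so this case is ruled out; weight (1/4)·0 = 0.
The weights sum to 1/3.
So P(the cheque in envelope 2 | the presenter opened envelope 3) = (1/12) / (1/3) = 1/4.

1/4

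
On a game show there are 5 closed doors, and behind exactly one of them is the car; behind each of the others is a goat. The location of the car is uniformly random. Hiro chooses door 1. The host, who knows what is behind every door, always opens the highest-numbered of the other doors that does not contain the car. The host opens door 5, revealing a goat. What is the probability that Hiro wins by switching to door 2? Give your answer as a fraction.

Condition on the true location of the car.
If it is behind any of doors 1, 2, 3, and 4 (prior 1/5 each): door 5 is the highest-numbered option available, probability 1; weight (1/5)·1 = 1/5 each.
If it is behind door 5 (prior 1/5): the host opened door 5, so this case is ruled out; weight (1/5)·0 = 0.
The weights sum to 4/5.
So P(the car behind door 2 | the host opened door 5) = (1/5) / (4/5) = 1/4.

1/4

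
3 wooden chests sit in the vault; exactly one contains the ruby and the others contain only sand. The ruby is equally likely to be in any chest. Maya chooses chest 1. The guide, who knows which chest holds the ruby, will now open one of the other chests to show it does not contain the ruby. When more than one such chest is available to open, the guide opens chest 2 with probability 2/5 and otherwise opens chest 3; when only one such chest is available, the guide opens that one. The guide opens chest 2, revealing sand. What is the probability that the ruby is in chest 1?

2/7

Consider each possible location of the ruby in turn.
If it is in chest 1 (prior 1/3): chest 2 is available, opened with probability 2/5; weight (1/3)·(2/5) = 2/15.
If it is in chest 2 (prior 1/3): the guide opened chest 2, so this case is ruled out; weight (1/3)·0 = 0.
If it is in chest 3 (prior 1/3): only chest 2 is available, probability 1; weight (1/3)·1 = 1/3.
The weights sum to 7/15.
So P(the ruby in chest 1 | the guide opened chest 2) = (2/15) / (7/15) = 2/7.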